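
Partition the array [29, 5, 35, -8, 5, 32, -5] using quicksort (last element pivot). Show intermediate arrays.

Partition 1: pivot=-5 at index 1 -> [-8, -5, 35, 29, 5, 32, 5]
Partition 2: pivot=5 at index 3 -> [-8, -5, 5, 5, 35, 32, 29]
Partition 3: pivot=29 at index 4 -> [-8, -5, 5, 5, 29, 32, 35]
Partition 4: pivot=35 at index 6 -> [-8, -5, 5, 5, 29, 32, 35]


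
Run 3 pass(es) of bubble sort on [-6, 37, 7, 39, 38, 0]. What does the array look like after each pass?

After pass 1: [-6, 7, 37, 38, 0, 39] (3 swaps)
After pass 2: [-6, 7, 37, 0, 38, 39] (1 swaps)
After pass 3: [-6, 7, 0, 37, 38, 39] (1 swaps)
Total swaps: 5


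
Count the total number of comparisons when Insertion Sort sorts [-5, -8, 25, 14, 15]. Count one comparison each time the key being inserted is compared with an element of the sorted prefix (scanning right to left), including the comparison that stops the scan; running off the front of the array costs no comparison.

Insert -8: -5 > -8 (shift), reached front = 1 comparison(s) -> [-8, -5, 25, 14, 15]
Insert 25: -5 <= 25 (stop) = 1 comparison(s) -> [-8, -5, 25, 14, 15]
Insert 14: 25 > 14 (shift), -5 <= 14 (stop) = 2 comparison(s) -> [-8, -5, 14, 25, 15]
Insert 15: 25 > 15 (shift), 14 <= 15 (stop) = 2 comparison(s) -> [-8, -5, 14, 15, 25]
Total comparisons: 1 + 1 + 2 + 2 = 6


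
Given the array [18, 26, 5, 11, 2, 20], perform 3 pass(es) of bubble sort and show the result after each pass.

After pass 1: [18, 5, 11, 2, 20, 26] (4 swaps)
After pass 2: [5, 11, 2, 18, 20, 26] (3 swaps)
After pass 3: [5, 2, 11, 18, 20, 26] (1 swaps)
Total swaps: 8


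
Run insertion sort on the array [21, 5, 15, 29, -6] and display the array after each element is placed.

First element 21 is already 'sorted'
Insert 5: shifted 1 elements -> [5, 21, 15, 29, -6]
Insert 15: shifted 1 elements -> [5, 15, 21, 29, -6]
Insert 29: shifted 0 elements -> [5, 15, 21, 29, -6]
Insert -6: shifted 4 elements -> [-6, 5, 15, 21, 29]


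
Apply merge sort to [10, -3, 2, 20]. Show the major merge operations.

Divide and conquer:
  Merge [10] + [-3] -> [-3, 10]
  Merge [2] + [20] -> [2, 20]
  Merge [-3, 10] + [2, 20] -> [-3, 2, 10, 20]


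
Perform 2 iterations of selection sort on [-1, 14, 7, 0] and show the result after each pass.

Pass 1: Select minimum -1 at index 0, swap -> [-1, 14, 7, 0]
Pass 2: Select minimum 0 at index 3, swap -> [-1, 0, 7, 14]


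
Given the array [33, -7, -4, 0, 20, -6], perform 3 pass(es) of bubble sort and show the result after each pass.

After pass 1: [-7, -4, 0, 20, -6, 33] (5 swaps)
After pass 2: [-7, -4, 0, -6, 20, 33] (1 swaps)
After pass 3: [-7, -4, -6, 0, 20, 33] (1 swaps)
Total swaps: 7


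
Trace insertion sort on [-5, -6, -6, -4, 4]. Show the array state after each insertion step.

First element -5 is already 'sorted'
Insert -6: shifted 1 elements -> [-6, -5, -6, -4, 4]
Insert -6: shifted 1 elements -> [-6, -6, -5, -4, 4]
Insert -4: shifted 0 elements -> [-6, -6, -5, -4, 4]
Insert 4: shifted 0 elements -> [-6, -6, -5, -4, 4]


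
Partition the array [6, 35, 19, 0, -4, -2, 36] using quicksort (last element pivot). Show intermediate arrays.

Partition 1: pivot=36 at index 6 -> [6, 35, 19, 0, -4, -2, 36]
Partition 2: pivot=-2 at index 1 -> [-4, -2, 19, 0, 6, 35, 36]
Partition 3: pivot=35 at index 5 -> [-4, -2, 19, 0, 6, 35, 36]
Partition 4: pivot=6 at index 3 -> [-4, -2, 0, 6, 19, 35, 36]


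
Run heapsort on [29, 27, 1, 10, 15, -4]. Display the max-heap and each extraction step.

Build heap: [29, 27, 1, 10, 15, -4]
Extract 29: [27, 15, 1, 10, -4, 29]
Extract 27: [15, 10, 1, -4, 27, 29]
Extract 15: [10, -4, 1, 15, 27, 29]
Extract 10: [1, -4, 10, 15, 27, 29]
Extract 1: [-4, 1, 10, 15, 27, 29]


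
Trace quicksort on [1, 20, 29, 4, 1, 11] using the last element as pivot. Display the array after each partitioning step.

Partition 1: pivot=11 at index 3 -> [1, 4, 1, 11, 29, 20]
Partition 2: pivot=1 at index 1 -> [1, 1, 4, 11, 29, 20]
Partition 3: pivot=20 at index 4 -> [1, 1, 4, 11, 20, 29]


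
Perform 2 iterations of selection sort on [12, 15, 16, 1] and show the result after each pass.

Pass 1: Select minimum 1 at index 3, swap -> [1, 15, 16, 12]
Pass 2: Select minimum 12 at index 3, swap -> [1, 12, 16, 15]


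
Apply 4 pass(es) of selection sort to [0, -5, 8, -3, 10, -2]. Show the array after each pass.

Pass 1: Select minimum -5 at index 1, swap -> [-5, 0, 8, -3, 10, -2]
Pass 2: Select minimum -3 at index 3, swap -> [-5, -3, 8, 0, 10, -2]
Pass 3: Select minimum -2 at index 5, swap -> [-5, -3, -2, 0, 10, 8]
Pass 4: Select minimum 0 at index 3, swap -> [-5, -3, -2, 0, 10, 8]


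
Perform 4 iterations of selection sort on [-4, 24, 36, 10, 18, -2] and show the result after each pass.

Pass 1: Select minimum -4 at index 0, swap -> [-4, 24, 36, 10, 18, -2]
Pass 2: Select minimum -2 at index 5, swap -> [-4, -2, 36, 10, 18, 24]
Pass 3: Select minimum 10 at index 3, swap -> [-4, -2, 10, 36, 18, 24]
Pass 4: Select minimum 18 at index 4, swap -> [-4, -2, 10, 18, 36, 24]


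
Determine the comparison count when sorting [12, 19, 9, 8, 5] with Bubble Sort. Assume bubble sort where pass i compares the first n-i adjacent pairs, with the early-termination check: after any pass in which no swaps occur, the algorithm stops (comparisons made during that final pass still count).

Pass 1: compare adjacent pairs (0,1)..(3,4) = 4 comparison(s), 3 swap(s) -> [12, 9, 8, 5, 19]
Pass 2: compare adjacent pairs (0,1)..(2,3) = 3 comparison(s), 3 swap(s) -> [9, 8, 5, 12, 19]
Pass 3: compare adjacent pairs (0,1)..(1,2) = 2 comparison(s), 2 swap(s) -> [8, 5, 9, 12, 19]
Pass 4: compare adjacent pairs (0,1)..(0,1) = 1 comparison(s), 1 swap(s) -> [5, 8, 9, 12, 19]
Every pass made at least one swap, so all n-1 passes run.
Total comparisons: 4 + 3 + 2 + 1 = 10


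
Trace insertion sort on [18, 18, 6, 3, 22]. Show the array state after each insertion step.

First element 18 is already 'sorted'
Insert 18: shifted 0 elements -> [18, 18, 6, 3, 22]
Insert 6: shifted 2 elements -> [6, 18, 18, 3, 22]
Insert 3: shifted 3 elements -> [3, 6, 18, 18, 22]
Insert 22: shifted 0 elements -> [3, 6, 18, 18, 22]


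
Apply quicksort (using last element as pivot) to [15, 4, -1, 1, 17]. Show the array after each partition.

Partition 1: pivot=17 at index 4 -> [15, 4, -1, 1, 17]
Partition 2: pivot=1 at index 1 -> [-1, 1, 15, 4, 17]
Partition 3: pivot=4 at index 2 -> [-1, 1, 4, 15, 17]


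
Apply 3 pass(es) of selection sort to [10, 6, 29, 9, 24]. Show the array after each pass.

Pass 1: Select minimum 6 at index 1, swap -> [6, 10, 29, 9, 24]
Pass 2: Select minimum 9 at index 3, swap -> [6, 9, 29, 10, 24]
Pass 3: Select minimum 10 at index 3, swap -> [6, 9, 10, 29, 24]


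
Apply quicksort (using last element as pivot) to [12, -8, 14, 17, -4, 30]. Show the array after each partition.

Partition 1: pivot=30 at index 5 -> [12, -8, 14, 17, -4, 30]
Partition 2: pivot=-4 at index 1 -> [-8, -4, 14, 17, 12, 30]
Partition 3: pivot=12 at index 2 -> [-8, -4, 12, 17, 14, 30]
Partition 4: pivot=14 at index 3 -> [-8, -4, 12, 14, 17, 30]


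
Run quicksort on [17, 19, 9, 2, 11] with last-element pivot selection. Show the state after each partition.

Partition 1: pivot=11 at index 2 -> [9, 2, 11, 19, 17]
Partition 2: pivot=2 at index 0 -> [2, 9, 11, 19, 17]
Partition 3: pivot=17 at index 3 -> [2, 9, 11, 17, 19]


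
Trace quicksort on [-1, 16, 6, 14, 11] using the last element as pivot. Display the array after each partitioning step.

Partition 1: pivot=11 at index 2 -> [-1, 6, 11, 14, 16]
Partition 2: pivot=6 at index 1 -> [-1, 6, 11, 14, 16]
Partition 3: pivot=16 at index 4 -> [-1, 6, 11, 14, 16]


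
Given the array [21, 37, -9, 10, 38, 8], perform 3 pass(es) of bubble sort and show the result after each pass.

After pass 1: [21, -9, 10, 37, 8, 38] (3 swaps)
After pass 2: [-9, 10, 21, 8, 37, 38] (3 swaps)
After pass 3: [-9, 10, 8, 21, 37, 38] (1 swaps)
Total swaps: 7


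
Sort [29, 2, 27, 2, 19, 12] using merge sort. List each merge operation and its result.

Divide and conquer:
  Merge [2] + [27] -> [2, 27]
  Merge [29] + [2, 27] -> [2, 27, 29]
  Merge [19] + [12] -> [12, 19]
  Merge [2] + [12, 19] -> [2, 12, 19]
  Merge [2, 27, 29] + [2, 12, 19] -> [2, 2, 12, 19, 27, 29]


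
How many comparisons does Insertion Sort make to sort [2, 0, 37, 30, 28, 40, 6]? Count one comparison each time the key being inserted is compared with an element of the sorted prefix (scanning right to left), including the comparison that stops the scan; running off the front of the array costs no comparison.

Insert 0: 2 > 0 (shift), reached front = 1 comparison(s) -> [0, 2, 37, 30, 28, 40, 6]
Insert 37: 2 <= 37 (stop) = 1 comparison(s) -> [0, 2, 37, 30, 28, 40, 6]
Insert 30: 37 > 30 (shift), 2 <= 30 (stop) = 2 comparison(s) -> [0, 2, 30, 37, 28, 40, 6]
Insert 28: 37 > 28 (shift), 30 > 28 (shift), 2 <= 28 (stop) = 3 comparison(s) -> [0, 2, 28, 30, 37, 40, 6]
Insert 40: 37 <= 40 (stop) = 1 comparison(s) -> [0, 2, 28, 30, 37, 40, 6]
Insert 6: 40 > 6 (shift), 37 > 6 (shift), 30 > 6 (shift), 28 > 6 (shift), 2 <= 6 (stop) = 5 comparison(s) -> [0, 2, 6, 28, 30, 37, 40]
Total comparisons: 1 + 1 + 2 + 3 + 1 + 5 = 13


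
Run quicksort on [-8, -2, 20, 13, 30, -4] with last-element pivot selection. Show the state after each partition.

Partition 1: pivot=-4 at index 1 -> [-8, -4, 20, 13, 30, -2]
Partition 2: pivot=-2 at index 2 -> [-8, -4, -2, 13, 30, 20]
Partition 3: pivot=20 at index 4 -> [-8, -4, -2, 13, 20, 30]


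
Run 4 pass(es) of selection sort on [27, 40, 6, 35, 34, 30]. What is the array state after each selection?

Pass 1: Select minimum 6 at index 2, swap -> [6, 40, 27, 35, 34, 30]
Pass 2: Select minimum 27 at index 2, swap -> [6, 27, 40, 35, 34, 30]
Pass 3: Select minimum 30 at index 5, swap -> [6, 27, 30, 35, 34, 40]
Pass 4: Select minimum 34 at index 4, swap -> [6, 27, 30, 34, 35, 40]


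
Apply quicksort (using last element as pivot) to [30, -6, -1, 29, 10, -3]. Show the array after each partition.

Partition 1: pivot=-3 at index 1 -> [-6, -3, -1, 29, 10, 30]
Partition 2: pivot=30 at index 5 -> [-6, -3, -1, 29, 10, 30]
Partition 3: pivot=10 at index 3 -> [-6, -3, -1, 10, 29, 30]


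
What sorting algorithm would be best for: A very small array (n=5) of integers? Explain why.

Best choice: Insertion sort
Reason: For tiny inputs the O(n^2) overhead is negligible and insertion sort has minimal constant factors


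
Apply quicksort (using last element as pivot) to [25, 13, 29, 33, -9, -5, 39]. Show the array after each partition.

Partition 1: pivot=39 at index 6 -> [25, 13, 29, 33, -9, -5, 39]
Partition 2: pivot=-5 at index 1 -> [-9, -5, 29, 33, 25, 13, 39]
Partition 3: pivot=13 at index 2 -> [-9, -5, 13, 33, 25, 29, 39]
Partition 4: pivot=29 at index 4 -> [-9, -5, 13, 25, 29, 33, 39]


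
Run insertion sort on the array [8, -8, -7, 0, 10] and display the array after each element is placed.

First element 8 is already 'sorted'
Insert -8: shifted 1 elements -> [-8, 8, -7, 0, 10]
Insert -7: shifted 1 elements -> [-8, -7, 8, 0, 10]
Insert 0: shifted 1 elements -> [-8, -7, 0, 8, 10]
Insert 10: shifted 0 elements -> [-8, -7, 0, 8, 10]


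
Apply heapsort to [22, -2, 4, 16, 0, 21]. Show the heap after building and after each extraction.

Build heap: [22, 16, 21, -2, 0, 4]
Extract 22: [21, 16, 4, -2, 0, 22]
Extract 21: [16, 0, 4, -2, 21, 22]
Extract 16: [4, 0, -2, 16, 21, 22]
Extract 4: [0, -2, 4, 16, 21, 22]
Extract 0: [-2, 0, 4, 16, 21, 22]


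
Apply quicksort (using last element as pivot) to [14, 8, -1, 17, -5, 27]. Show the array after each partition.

Partition 1: pivot=27 at index 5 -> [14, 8, -1, 17, -5, 27]
Partition 2: pivot=-5 at index 0 -> [-5, 8, -1, 17, 14, 27]
Partition 3: pivot=14 at index 3 -> [-5, 8, -1, 14, 17, 27]
Partition 4: pivot=-1 at index 1 -> [-5, -1, 8, 14, 17, 27]


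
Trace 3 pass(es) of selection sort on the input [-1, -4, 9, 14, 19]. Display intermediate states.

Pass 1: Select minimum -4 at index 1, swap -> [-4, -1, 9, 14, 19]
Pass 2: Select minimum -1 at index 1, swap -> [-4, -1, 9, 14, 19]
Pass 3: Select minimum 9 at index 2, swap -> [-4, -1, 9, 14, 19]


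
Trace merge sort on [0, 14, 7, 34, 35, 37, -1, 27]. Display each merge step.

Divide and conquer:
  Merge [0] + [14] -> [0, 14]
  Merge [7] + [34] -> [7, 34]
  Merge [0, 14] + [7, 34] -> [0, 7, 14, 34]
  Merge [35] + [37] -> [35, 37]
  Merge [-1] + [27] -> [-1, 27]
  Merge [35, 37] + [-1, 27] -> [-1, 27, 35, 37]
  Merge [0, 7, 14, 34] + [-1, 27, 35, 37] -> [-1, 0, 7, 14, 27, 34, 35, 37]


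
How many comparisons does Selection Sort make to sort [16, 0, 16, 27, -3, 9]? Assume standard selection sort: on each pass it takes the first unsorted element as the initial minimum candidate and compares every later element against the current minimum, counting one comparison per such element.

Pass 1: scan indices 1..5 for the minimum = 5 comparison(s); min is -3, place at index 0 -> [-3, 0, 16, 27, 16, 9]
Pass 2: scan indices 2..5 for the minimum = 4 comparison(s); min is 0, place at index 1 -> [-3, 0, 16, 27, 16, 9]
Pass 3: scan indices 3..5 for the minimum = 3 comparison(s); min is 9, place at index 2 -> [-3, 0, 9, 27, 16, 16]
Pass 4: scan indices 4..5 for the minimum = 2 comparison(s); min is 16, place at index 3 -> [-3, 0, 9, 16, 27, 16]
Pass 5: scan indices 5..5 for the minimum = 1 comparison(s); min is 16, place at index 4 -> [-3, 0, 9, 16, 16, 27]
Selection sort always scans the whole unsorted suffix, so the count is (n-1) + (n-2) + ... + 1 = n(n-1)/2 = 6*5/2 = 15 regardless of the input order.
Total comparisons: 5 + 4 + 3 + 2 + 1 = 15


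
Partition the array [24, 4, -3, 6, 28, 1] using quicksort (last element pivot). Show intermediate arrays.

Partition 1: pivot=1 at index 1 -> [-3, 1, 24, 6, 28, 4]
Partition 2: pivot=4 at index 2 -> [-3, 1, 4, 6, 28, 24]
Partition 3: pivot=24 at index 4 -> [-3, 1, 4, 6, 24, 28]


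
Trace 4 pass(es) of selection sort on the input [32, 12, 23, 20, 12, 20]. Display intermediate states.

Pass 1: Select minimum 12 at index 1, swap -> [12, 32, 23, 20, 12, 20]
Pass 2: Select minimum 12 at index 4, swap -> [12, 12, 23, 20, 32, 20]
Pass 3: Select minimum 20 at index 3, swap -> [12, 12, 20, 23, 32, 20]
Pass 4: Select minimum 20 at index 5, swap -> [12, 12, 20, 20, 32, 23]


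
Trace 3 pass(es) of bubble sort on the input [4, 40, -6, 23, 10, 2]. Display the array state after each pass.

After pass 1: [4, -6, 23, 10, 2, 40] (4 swaps)
After pass 2: [-6, 4, 10, 2, 23, 40] (3 swaps)
After pass 3: [-6, 4, 2, 10, 23, 40] (1 swaps)
Total swaps: 8


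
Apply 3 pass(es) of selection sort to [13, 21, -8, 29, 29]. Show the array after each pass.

Pass 1: Select minimum -8 at index 2, swap -> [-8, 21, 13, 29, 29]
Pass 2: Select minimum 13 at index 2, swap -> [-8, 13, 21, 29, 29]
Pass 3: Select minimum 21 at index 2, swap -> [-8, 13, 21, 29, 29]


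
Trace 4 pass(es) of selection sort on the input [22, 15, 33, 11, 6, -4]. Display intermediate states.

Pass 1: Select minimum -4 at index 5, swap -> [-4, 15, 33, 11, 6, 22]
Pass 2: Select minimum 6 at index 4, swap -> [-4, 6, 33, 11, 15, 22]
Pass 3: Select minimum 11 at index 3, swap -> [-4, 6, 11, 33, 15, 22]
Pass 4: Select minimum 15 at index 4, swap -> [-4, 6, 11, 15, 33, 22]


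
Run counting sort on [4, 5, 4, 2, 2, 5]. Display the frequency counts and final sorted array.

Count array: [0, 0, 2, 0, 2, 2]
(count[i] = number of elements equal to i)
Cumulative count: [0, 0, 2, 2, 4, 6]
Sorted: [2, 2, 4, 4, 5, 5]


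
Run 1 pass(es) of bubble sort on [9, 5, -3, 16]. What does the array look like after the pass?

After pass 1: [5, -3, 9, 16] (2 swaps)
Total swaps: 2


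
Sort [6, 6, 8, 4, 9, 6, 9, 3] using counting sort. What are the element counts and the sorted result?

Count array: [0, 0, 0, 1, 1, 0, 3, 0, 1, 2]
(count[i] = number of elements equal to i)
Cumulative count: [0, 0, 0, 1, 2, 2, 5, 5, 6, 8]
Sorted: [3, 4, 6, 6, 6, 8, 9, 9]


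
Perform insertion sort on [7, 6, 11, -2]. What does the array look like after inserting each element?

First element 7 is already 'sorted'
Insert 6: shifted 1 elements -> [6, 7, 11, -2]
Insert 11: shifted 0 elements -> [6, 7, 11, -2]
Insert -2: shifted 3 elements -> [-2, 6, 7, 11]


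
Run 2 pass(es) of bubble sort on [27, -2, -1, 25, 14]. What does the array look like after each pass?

After pass 1: [-2, -1, 25, 14, 27] (4 swaps)
After pass 2: [-2, -1, 14, 25, 27] (1 swaps)
Total swaps: 5


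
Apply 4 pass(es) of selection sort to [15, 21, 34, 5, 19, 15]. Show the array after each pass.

Pass 1: Select minimum 5 at index 3, swap -> [5, 21, 34, 15, 19, 15]
Pass 2: Select minimum 15 at index 3, swap -> [5, 15, 34, 21, 19, 15]
Pass 3: Select minimum 15 at index 5, swap -> [5, 15, 15, 21, 19, 34]
Pass 4: Select minimum 19 at index 4, swap -> [5, 15, 15, 19, 21, 34]


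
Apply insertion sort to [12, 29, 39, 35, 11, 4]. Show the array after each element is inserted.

First element 12 is already 'sorted'
Insert 29: shifted 0 elements -> [12, 29, 39, 35, 11, 4]
Insert 39: shifted 0 elements -> [12, 29, 39, 35, 11, 4]
Insert 35: shifted 1 elements -> [12, 29, 35, 39, 11, 4]
Insert 11: shifted 4 elements -> [11, 12, 29, 35, 39, 4]
Insert 4: shifted 5 elements -> [4, 11, 12, 29, 35, 39]


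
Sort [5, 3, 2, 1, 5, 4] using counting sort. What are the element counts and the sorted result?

Count array: [0, 1, 1, 1, 1, 2]
(count[i] = number of elements equal to i)
Cumulative count: [0, 1, 2, 3, 4, 6]
Sorted: [1, 2, 3, 4, 5, 5]


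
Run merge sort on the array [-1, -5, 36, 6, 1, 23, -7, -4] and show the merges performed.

Divide and conquer:
  Merge [-1] + [-5] -> [-5, -1]
  Merge [36] + [6] -> [6, 36]
  Merge [-5, -1] + [6, 36] -> [-5, -1, 6, 36]
  Merge [1] + [23] -> [1, 23]
  Merge [-7] + [-4] -> [-7, -4]
  Merge [1, 23] + [-7, -4] -> [-7, -4, 1, 23]
  Merge [-5, -1, 6, 36] + [-7, -4, 1, 23] -> [-7, -5, -4, -1, 1, 6, 23, 36]


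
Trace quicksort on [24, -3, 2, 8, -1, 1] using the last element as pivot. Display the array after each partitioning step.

Partition 1: pivot=1 at index 2 -> [-3, -1, 1, 8, 24, 2]
Partition 2: pivot=-1 at index 1 -> [-3, -1, 1, 8, 24, 2]
Partition 3: pivot=2 at index 3 -> [-3, -1, 1, 2, 24, 8]
Partition 4: pivot=8 at index 4 -> [-3, -1, 1, 2, 8, 24]


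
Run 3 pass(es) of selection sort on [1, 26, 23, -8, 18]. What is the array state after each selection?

Pass 1: Select minimum -8 at index 3, swap -> [-8, 26, 23, 1, 18]
Pass 2: Select minimum 1 at index 3, swap -> [-8, 1, 23, 26, 18]
Pass 3: Select minimum 18 at index 4, swap -> [-8, 1, 18, 26, 23]


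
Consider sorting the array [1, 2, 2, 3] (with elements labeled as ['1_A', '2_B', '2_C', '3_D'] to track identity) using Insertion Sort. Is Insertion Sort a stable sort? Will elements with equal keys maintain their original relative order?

Trace Insertion Sort on the labeled array (the key is the number; the letter only tracks identity):
  Insert 2_B at index 1: [1_A, 2_B, 2_C, 3_D]
  Insert 2_C at index 2: [1_A, 2_B, 2_C, 3_D]
  Insert 3_D at index 3: [1_A, 2_B, 2_C, 3_D]
Final order: [1_A, 2_B, 2_C, 3_D]
Equal keys:
  value 2: originally 2_B, 2_C; after sorting 2_B, 2_C -> order preserved
All equal keys kept their original relative order. Insertion Sort is stable: elements are shifted only while they are strictly greater than the key, so a key is inserted after any equal elements already placed.
Answer: Stable


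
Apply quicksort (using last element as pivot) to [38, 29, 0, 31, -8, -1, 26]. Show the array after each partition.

Partition 1: pivot=26 at index 3 -> [0, -8, -1, 26, 29, 38, 31]
Partition 2: pivot=-1 at index 1 -> [-8, -1, 0, 26, 29, 38, 31]
Partition 3: pivot=31 at index 5 -> [-8, -1, 0, 26, 29, 31, 38]


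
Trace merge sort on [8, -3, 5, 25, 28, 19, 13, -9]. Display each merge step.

Divide and conquer:
  Merge [8] + [-3] -> [-3, 8]
  Merge [5] + [25] -> [5, 25]
  Merge [-3, 8] + [5, 25] -> [-3, 5, 8, 25]
  Merge [28] + [19] -> [19, 28]
  Merge [13] + [-9] -> [-9, 13]
  Merge [19, 28] + [-9, 13] -> [-9, 13, 19, 28]
  Merge [-3, 5, 8, 25] + [-9, 13, 19, 28] -> [-9, -3, 5, 8, 13, 19, 25, 28]


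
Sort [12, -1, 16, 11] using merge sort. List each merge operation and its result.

Divide and conquer:
  Merge [12] + [-1] -> [-1, 12]
  Merge [16] + [11] -> [11, 16]
  Merge [-1, 12] + [11, 16] -> [-1, 11, 12, 16]


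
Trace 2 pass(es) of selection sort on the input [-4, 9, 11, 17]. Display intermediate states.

Pass 1: Select minimum -4 at index 0, swap -> [-4, 9, 11, 17]
Pass 2: Select minimum 9 at index 1, swap -> [-4, 9, 11, 17]


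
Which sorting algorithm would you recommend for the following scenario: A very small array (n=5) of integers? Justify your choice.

Best choice: Insertion sort
Reason: For tiny inputs the O(n^2) overhead is negligible and insertion sort has minimal constant factors


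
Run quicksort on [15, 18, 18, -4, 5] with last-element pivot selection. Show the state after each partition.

Partition 1: pivot=5 at index 1 -> [-4, 5, 18, 15, 18]
Partition 2: pivot=18 at index 4 -> [-4, 5, 18, 15, 18]
Partition 3: pivot=15 at index 2 -> [-4, 5, 15, 18, 18]


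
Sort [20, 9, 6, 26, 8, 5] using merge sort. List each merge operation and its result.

Divide and conquer:
  Merge [9] + [6] -> [6, 9]
  Merge [20] + [6, 9] -> [6, 9, 20]
  Merge [8] + [5] -> [5, 8]
  Merge [26] + [5, 8] -> [5, 8, 26]
  Merge [6, 9, 20] + [5, 8, 26] -> [5, 6, 8, 9, 20, 26]


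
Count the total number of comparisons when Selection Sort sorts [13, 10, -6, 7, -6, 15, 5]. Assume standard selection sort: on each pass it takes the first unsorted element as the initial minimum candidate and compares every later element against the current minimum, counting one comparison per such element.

Pass 1: scan indices 1..6 for the minimum = 6 comparison(s); min is -6, place at index 0 -> [-6, 10, 13, 7, -6, 15, 5]
Pass 2: scan indices 2..6 for the minimum = 5 comparison(s); min is -6, place at index 1 -> [-6, -6, 13, 7, 10, 15, 5]
Pass 3: scan indices 3..6 for the minimum = 4 comparison(s); min is 5, place at index 2 -> [-6, -6, 5, 7, 10, 15, 13]
Pass 4: scan indices 4..6 for the minimum = 3 comparison(s); min is 7, place at index 3 -> [-6, -6, 5, 7, 10, 15, 13]
Pass 5: scan indices 5..6 for the minimum = 2 comparison(s); min is 10, place at index 4 -> [-6, -6, 5, 7, 10, 15, 13]
Pass 6: scan indices 6..6 for the minimum = 1 comparison(s); min is 13, place at index 5 -> [-6, -6, 5, 7, 10, 13, 15]
Selection sort always scans the whole unsorted suffix, so the count is (n-1) + (n-2) + ... + 1 = n(n-1)/2 = 7*6/2 = 21 regardless of the input order.
Total comparisons: 6 + 5 + 4 + 3 + 2 + 1 = 21


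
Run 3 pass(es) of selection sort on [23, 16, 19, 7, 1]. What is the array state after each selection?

Pass 1: Select minimum 1 at index 4, swap -> [1, 16, 19, 7, 23]
Pass 2: Select minimum 7 at index 3, swap -> [1, 7, 19, 16, 23]
Pass 3: Select minimum 16 at index 3, swap -> [1, 7, 16, 19, 23]


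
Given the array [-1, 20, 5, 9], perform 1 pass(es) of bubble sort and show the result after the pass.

After pass 1: [-1, 5, 9, 20] (2 swaps)
Total swaps: 2


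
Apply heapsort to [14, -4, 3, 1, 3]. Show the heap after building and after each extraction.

Build heap: [14, 3, 3, 1, -4]
Extract 14: [3, 1, 3, -4, 14]
Extract 3: [3, 1, -4, 3, 14]
Extract 3: [1, -4, 3, 3, 14]
Extract 1: [-4, 1, 3, 3, 14]


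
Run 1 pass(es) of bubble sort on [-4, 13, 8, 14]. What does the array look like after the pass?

After pass 1: [-4, 8, 13, 14] (1 swaps)
Total swaps: 1


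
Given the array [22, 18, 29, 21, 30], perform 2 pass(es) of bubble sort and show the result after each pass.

After pass 1: [18, 22, 21, 29, 30] (2 swaps)
After pass 2: [18, 21, 22, 29, 30] (1 swaps)
Total swaps: 3


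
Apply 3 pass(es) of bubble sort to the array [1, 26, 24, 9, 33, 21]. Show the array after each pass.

After pass 1: [1, 24, 9, 26, 21, 33] (3 swaps)
After pass 2: [1, 9, 24, 21, 26, 33] (2 swaps)
After pass 3: [1, 9, 21, 24, 26, 33] (1 swaps)
Total swaps: 6


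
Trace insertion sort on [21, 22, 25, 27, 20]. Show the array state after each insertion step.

First element 21 is already 'sorted'
Insert 22: shifted 0 elements -> [21, 22, 25, 27, 20]
Insert 25: shifted 0 elements -> [21, 22, 25, 27, 20]
Insert 27: shifted 0 elements -> [21, 22, 25, 27, 20]
Insert 20: shifted 4 elements -> [20, 21, 22, 25, 27]


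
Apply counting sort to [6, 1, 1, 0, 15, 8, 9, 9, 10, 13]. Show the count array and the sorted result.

Count array: [1, 2, 0, 0, 0, 0, 1, 0, 1, 2, 1, 0, 0, 1, 0, 1]
(count[i] = number of elements equal to i)
Cumulative count: [1, 3, 3, 3, 3, 3, 4, 4, 5, 7, 8, 8, 8, 9, 9, 10]
Sorted: [0, 1, 1, 6, 8, 9, 9, 10, 13, 15]


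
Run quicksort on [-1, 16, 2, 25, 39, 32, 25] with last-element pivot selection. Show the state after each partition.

Partition 1: pivot=25 at index 4 -> [-1, 16, 2, 25, 25, 32, 39]
Partition 2: pivot=25 at index 3 -> [-1, 16, 2, 25, 25, 32, 39]
Partition 3: pivot=2 at index 1 -> [-1, 2, 16, 25, 25, 32, 39]
Partition 4: pivot=39 at index 6 -> [-1, 2, 16, 25, 25, 32, 39]


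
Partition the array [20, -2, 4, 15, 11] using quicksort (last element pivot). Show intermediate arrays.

Partition 1: pivot=11 at index 2 -> [-2, 4, 11, 15, 20]
Partition 2: pivot=4 at index 1 -> [-2, 4, 11, 15, 20]
Partition 3: pivot=20 at index 4 -> [-2, 4, 11, 15, 20]


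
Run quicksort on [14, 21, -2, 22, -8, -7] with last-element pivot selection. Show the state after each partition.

Partition 1: pivot=-7 at index 1 -> [-8, -7, -2, 22, 14, 21]
Partition 2: pivot=21 at index 4 -> [-8, -7, -2, 14, 21, 22]
Partition 3: pivot=14 at index 3 -> [-8, -7, -2, 14, 21, 22]


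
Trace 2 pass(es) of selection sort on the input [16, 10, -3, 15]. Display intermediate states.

Pass 1: Select minimum -3 at index 2, swap -> [-3, 10, 16, 15]
Pass 2: Select minimum 10 at index 1, swap -> [-3, 10, 16, 15]


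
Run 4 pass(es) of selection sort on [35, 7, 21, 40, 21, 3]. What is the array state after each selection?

Pass 1: Select minimum 3 at index 5, swap -> [3, 7, 21, 40, 21, 35]
Pass 2: Select minimum 7 at index 1, swap -> [3, 7, 21, 40, 21, 35]
Pass 3: Select minimum 21 at index 2, swap -> [3, 7, 21, 40, 21, 35]
Pass 4: Select minimum 21 at index 4, swap -> [3, 7, 21, 21, 40, 35]


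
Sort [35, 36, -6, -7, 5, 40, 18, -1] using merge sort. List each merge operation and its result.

Divide and conquer:
  Merge [35] + [36] -> [35, 36]
  Merge [-6] + [-7] -> [-7, -6]
  Merge [35, 36] + [-7, -6] -> [-7, -6, 35, 36]
  Merge [5] + [40] -> [5, 40]
  Merge [18] + [-1] -> [-1, 18]
  Merge [5, 40] + [-1, 18] -> [-1, 5, 18, 40]
  Merge [-7, -6, 35, 36] + [-1, 5, 18, 40] -> [-7, -6, -1, 5, 18, 35, 36, 40]


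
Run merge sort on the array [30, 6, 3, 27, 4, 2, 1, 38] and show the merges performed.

Divide and conquer:
  Merge [30] + [6] -> [6, 30]
  Merge [3] + [27] -> [3, 27]
  Merge [6, 30] + [3, 27] -> [3, 6, 27, 30]
  Merge [4] + [2] -> [2, 4]
  Merge [1] + [38] -> [1, 38]
  Merge [2, 4] + [1, 38] -> [1, 2, 4, 38]
  Merge [3, 6, 27, 30] + [1, 2, 4, 38] -> [1, 2, 3, 4, 6, 27, 30, 38]


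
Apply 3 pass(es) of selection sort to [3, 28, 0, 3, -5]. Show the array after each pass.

Pass 1: Select minimum -5 at index 4, swap -> [-5, 28, 0, 3, 3]
Pass 2: Select minimum 0 at index 2, swap -> [-5, 0, 28, 3, 3]
Pass 3: Select minimum 3 at index 3, swap -> [-5, 0, 3, 28, 3]


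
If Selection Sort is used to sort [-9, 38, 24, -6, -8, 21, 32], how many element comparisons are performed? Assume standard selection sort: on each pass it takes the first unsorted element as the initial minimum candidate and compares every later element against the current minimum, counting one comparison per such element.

Pass 1: scan indices 1..6 for the minimum = 6 comparison(s); min is -9, place at index 0 -> [-9, 38, 24, -6, -8, 21, 32]
Pass 2: scan indices 2..6 for the minimum = 5 comparison(s); min is -8, place at index 1 -> [-9, -8, 24, -6, 38, 21, 32]
Pass 3: scan indices 3..6 for the minimum = 4 comparison(s); min is -6, place at index 2 -> [-9, -8, -6, 24, 38, 21, 32]
Pass 4: scan indices 4..6 for the minimum = 3 comparison(s); min is 21, place at index 3 -> [-9, -8, -6, 21, 38, 24, 32]
Pass 5: scan indices 5..6 for the minimum = 2 comparison(s); min is 24, place at index 4 -> [-9, -8, -6, 21, 24, 38, 32]
Pass 6: scan indices 6..6 for the minimum = 1 comparison(s); min is 32, place at index 5 -> [-9, -8, -6, 21, 24, 32, 38]
Selection sort always scans the whole unsorted suffix, so the count is (n-1) + (n-2) + ... + 1 = n(n-1)/2 = 7*6/2 = 21 regardless of the input order.
Total comparisons: 6 + 5 + 4 + 3 + 2 + 1 = 21


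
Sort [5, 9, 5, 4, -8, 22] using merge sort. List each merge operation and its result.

Divide and conquer:
  Merge [9] + [5] -> [5, 9]
  Merge [5] + [5, 9] -> [5, 5, 9]
  Merge [-8] + [22] -> [-8, 22]
  Merge [4] + [-8, 22] -> [-8, 4, 22]
  Merge [5, 5, 9] + [-8, 4, 22] -> [-8, 4, 5, 5, 9, 22]


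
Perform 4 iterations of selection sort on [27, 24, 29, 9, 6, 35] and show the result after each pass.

Pass 1: Select minimum 6 at index 4, swap -> [6, 24, 29, 9, 27, 35]
Pass 2: Select minimum 9 at index 3, swap -> [6, 9, 29, 24, 27, 35]
Pass 3: Select minimum 24 at index 3, swap -> [6, 9, 24, 29, 27, 35]
Pass 4: Select minimum 27 at index 4, swap -> [6, 9, 24, 27, 29, 35]


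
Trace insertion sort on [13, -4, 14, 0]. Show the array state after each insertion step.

First element 13 is already 'sorted'
Insert -4: shifted 1 elements -> [-4, 13, 14, 0]
Insert 14: shifted 0 elements -> [-4, 13, 14, 0]
Insert 0: shifted 2 elements -> [-4, 0, 13, 14]


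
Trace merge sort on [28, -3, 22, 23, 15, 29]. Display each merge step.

Divide and conquer:
  Merge [-3] + [22] -> [-3, 22]
  Merge [28] + [-3, 22] -> [-3, 22, 28]
  Merge [15] + [29] -> [15, 29]
  Merge [23] + [15, 29] -> [15, 23, 29]
  Merge [-3, 22, 28] + [15, 23, 29] -> [-3, 15, 22, 23, 28, 29]


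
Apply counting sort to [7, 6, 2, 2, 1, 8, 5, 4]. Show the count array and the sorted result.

Count array: [0, 1, 2, 0, 1, 1, 1, 1, 1]
(count[i] = number of elements equal to i)
Cumulative count: [0, 1, 3, 3, 4, 5, 6, 7, 8]
Sorted: [1, 2, 2, 4, 5, 6, 7, 8]


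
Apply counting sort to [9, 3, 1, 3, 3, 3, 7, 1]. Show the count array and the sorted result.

Count array: [0, 2, 0, 4, 0, 0, 0, 1, 0, 1]
(count[i] = number of elements equal to i)
Cumulative count: [0, 2, 2, 6, 6, 6, 6, 7, 7, 8]
Sorted: [1, 1, 3, 3, 3, 3, 7, 9]


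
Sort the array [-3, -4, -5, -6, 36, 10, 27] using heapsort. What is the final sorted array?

Build heap: [36, -3, 27, -6, -4, 10, -5]
Extract 36: [27, -3, 10, -6, -4, -5, 36]
Extract 27: [10, -3, -5, -6, -4, 27, 36]
Extract 10: [-3, -4, -5, -6, 10, 27, 36]
Extract -3: [-4, -6, -5, -3, 10, 27, 36]
Extract -4: [-5, -6, -4, -3, 10, 27, 36]
Extract -5: [-6, -5, -4, -3, 10, 27, 36]


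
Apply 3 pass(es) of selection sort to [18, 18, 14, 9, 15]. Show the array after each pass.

Pass 1: Select minimum 9 at index 3, swap -> [9, 18, 14, 18, 15]
Pass 2: Select minimum 14 at index 2, swap -> [9, 14, 18, 18, 15]
Pass 3: Select minimum 15 at index 4, swap -> [9, 14, 15, 18, 18]


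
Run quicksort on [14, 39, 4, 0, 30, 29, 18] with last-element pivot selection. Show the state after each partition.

Partition 1: pivot=18 at index 3 -> [14, 4, 0, 18, 30, 29, 39]
Partition 2: pivot=0 at index 0 -> [0, 4, 14, 18, 30, 29, 39]
Partition 3: pivot=14 at index 2 -> [0, 4, 14, 18, 30, 29, 39]
Partition 4: pivot=39 at index 6 -> [0, 4, 14, 18, 30, 29, 39]
Partition 5: pivot=29 at index 4 -> [0, 4, 14, 18, 29, 30, 39]


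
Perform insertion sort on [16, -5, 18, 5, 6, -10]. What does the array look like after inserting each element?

First element 16 is already 'sorted'
Insert -5: shifted 1 elements -> [-5, 16, 18, 5, 6, -10]
Insert 18: shifted 0 elements -> [-5, 16, 18, 5, 6, -10]
Insert 5: shifted 2 elements -> [-5, 5, 16, 18, 6, -10]
Insert 6: shifted 2 elements -> [-5, 5, 6, 16, 18, -10]
Insert -10: shifted 5 elements -> [-10, -5, 5, 6, 16, 18]


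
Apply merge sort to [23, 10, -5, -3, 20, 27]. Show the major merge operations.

Divide and conquer:
  Merge [10] + [-5] -> [-5, 10]
  Merge [23] + [-5, 10] -> [-5, 10, 23]
  Merge [20] + [27] -> [20, 27]
  Merge [-3] + [20, 27] -> [-3, 20, 27]
  Merge [-5, 10, 23] + [-3, 20, 27] -> [-5, -3, 10, 20, 23, 27]


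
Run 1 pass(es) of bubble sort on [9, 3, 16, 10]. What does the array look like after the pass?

After pass 1: [3, 9, 10, 16] (2 swaps)
Total swaps: 2


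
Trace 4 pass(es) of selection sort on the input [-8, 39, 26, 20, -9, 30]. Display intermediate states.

Pass 1: Select minimum -9 at index 4, swap -> [-9, 39, 26, 20, -8, 30]
Pass 2: Select minimum -8 at index 4, swap -> [-9, -8, 26, 20, 39, 30]
Pass 3: Select minimum 20 at index 3, swap -> [-9, -8, 20, 26, 39, 30]
Pass 4: Select minimum 26 at index 3, swap -> [-9, -8, 20, 26, 39, 30]


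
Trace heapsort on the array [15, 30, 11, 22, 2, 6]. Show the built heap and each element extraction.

Build heap: [30, 22, 11, 15, 2, 6]
Extract 30: [22, 15, 11, 6, 2, 30]
Extract 22: [15, 6, 11, 2, 22, 30]
Extract 15: [11, 6, 2, 15, 22, 30]
Extract 11: [6, 2, 11, 15, 22, 30]
Extract 6: [2, 6, 11, 15, 22, 30]


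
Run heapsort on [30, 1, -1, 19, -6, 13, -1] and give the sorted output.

Build heap: [30, 19, 13, 1, -6, -1, -1]
Extract 30: [19, 1, 13, -1, -6, -1, 30]
Extract 19: [13, 1, -1, -1, -6, 19, 30]
Extract 13: [1, -1, -1, -6, 13, 19, 30]
Extract 1: [-1, -6, -1, 1, 13, 19, 30]
Extract -1: [-1, -6, -1, 1, 13, 19, 30]
Extract -1: [-6, -1, -1, 1, 13, 19, 30]


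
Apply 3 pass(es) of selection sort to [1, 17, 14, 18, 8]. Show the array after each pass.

Pass 1: Select minimum 1 at index 0, swap -> [1, 17, 14, 18, 8]
Pass 2: Select minimum 8 at index 4, swap -> [1, 8, 14, 18, 17]
Pass 3: Select minimum 14 at index 2, swap -> [1, 8, 14, 18, 17]


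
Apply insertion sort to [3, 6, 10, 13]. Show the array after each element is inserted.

First element 3 is already 'sorted'
Insert 6: shifted 0 elements -> [3, 6, 10, 13]
Insert 10: shifted 0 elements -> [3, 6, 10, 13]
Insert 13: shifted 0 elements -> [3, 6, 10, 13]


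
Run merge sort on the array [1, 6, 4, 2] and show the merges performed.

Divide and conquer:
  Merge [1] + [6] -> [1, 6]
  Merge [4] + [2] -> [2, 4]
  Merge [1, 6] + [2, 4] -> [1, 2, 4, 6]


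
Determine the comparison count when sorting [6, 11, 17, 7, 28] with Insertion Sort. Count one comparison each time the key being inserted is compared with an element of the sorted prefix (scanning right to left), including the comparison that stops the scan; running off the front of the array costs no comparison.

Insert 11: 6 <= 11 (stop) = 1 comparison(s) -> [6, 11, 17, 7, 28]
Insert 17: 11 <= 17 (stop) = 1 comparison(s) -> [6, 11, 17, 7, 28]
Insert 7: 17 > 7 (shift), 11 > 7 (shift), 6 <= 7 (stop) = 3 comparison(s) -> [6, 7, 11, 17, 28]
Insert 28: 17 <= 28 (stop) = 1 comparison(s) -> [6, 7, 11, 17, 28]
Total comparisons: 1 + 1 + 3 + 1 = 6


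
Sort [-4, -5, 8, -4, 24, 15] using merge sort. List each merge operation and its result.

Divide and conquer:
  Merge [-5] + [8] -> [-5, 8]
  Merge [-4] + [-5, 8] -> [-5, -4, 8]
  Merge [24] + [15] -> [15, 24]
  Merge [-4] + [15, 24] -> [-4, 15, 24]
  Merge [-5, -4, 8] + [-4, 15, 24] -> [-5, -4, -4, 8, 15, 24]


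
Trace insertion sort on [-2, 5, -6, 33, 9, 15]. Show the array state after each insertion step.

First element -2 is already 'sorted'
Insert 5: shifted 0 elements -> [-2, 5, -6, 33, 9, 15]
Insert -6: shifted 2 elements -> [-6, -2, 5, 33, 9, 15]
Insert 33: shifted 0 elements -> [-6, -2, 5, 33, 9, 15]
Insert 9: shifted 1 elements -> [-6, -2, 5, 9, 33, 15]
Insert 15: shifted 1 elements -> [-6, -2, 5, 9, 15, 33]


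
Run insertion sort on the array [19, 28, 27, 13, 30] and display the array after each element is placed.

First element 19 is already 'sorted'
Insert 28: shifted 0 elements -> [19, 28, 27, 13, 30]
Insert 27: shifted 1 elements -> [19, 27, 28, 13, 30]
Insert 13: shifted 3 elements -> [13, 19, 27, 28, 30]
Insert 30: shifted 0 elements -> [13, 19, 27, 28, 30]


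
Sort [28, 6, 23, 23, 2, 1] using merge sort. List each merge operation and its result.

Divide and conquer:
  Merge [6] + [23] -> [6, 23]
  Merge [28] + [6, 23] -> [6, 23, 28]
  Merge [2] + [1] -> [1, 2]
  Merge [23] + [1, 2] -> [1, 2, 23]
  Merge [6, 23, 28] + [1, 2, 23] -> [1, 2, 6, 23, 23, 28]


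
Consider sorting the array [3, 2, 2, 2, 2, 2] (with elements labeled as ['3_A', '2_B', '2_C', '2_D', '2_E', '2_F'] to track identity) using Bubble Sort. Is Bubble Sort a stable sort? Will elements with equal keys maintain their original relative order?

Trace Bubble Sort on the labeled array (the key is the number; the letter only tracks identity):
  After pass 1: [2_B, 2_C, 2_D, 2_E, 2_F, 3_A]
  After pass 2: [2_B, 2_C, 2_D, 2_E, 2_F, 3_A] (no swaps, done)
Final order: [2_B, 2_C, 2_D, 2_E, 2_F, 3_A]
Equal keys:
  value 2: originally 2_B, 2_C, 2_D, 2_E, 2_F; after sorting 2_B, 2_C, 2_D, 2_E, 2_F -> order preserved
All equal keys kept their original relative order. Bubble Sort is stable: it only swaps adjacent elements when the left one is strictly greater, so equal keys never move past each other.
Answer: Stable


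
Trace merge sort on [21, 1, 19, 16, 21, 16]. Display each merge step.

Divide and conquer:
  Merge [1] + [19] -> [1, 19]
  Merge [21] + [1, 19] -> [1, 19, 21]
  Merge [21] + [16] -> [16, 21]
  Merge [16] + [16, 21] -> [16, 16, 21]
  Merge [1, 19, 21] + [16, 16, 21] -> [1, 16, 16, 19, 21, 21]


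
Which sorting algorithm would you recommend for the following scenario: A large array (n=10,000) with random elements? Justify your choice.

Best choice: Quicksort or Mergesort
Reason: Both have O(n log n) average case; quicksort has lower constant factors


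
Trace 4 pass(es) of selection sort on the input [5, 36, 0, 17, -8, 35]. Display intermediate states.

Pass 1: Select minimum -8 at index 4, swap -> [-8, 36, 0, 17, 5, 35]
Pass 2: Select minimum 0 at index 2, swap -> [-8, 0, 36, 17, 5, 35]
Pass 3: Select minimum 5 at index 4, swap -> [-8, 0, 5, 17, 36, 35]
Pass 4: Select minimum 17 at index 3, swap -> [-8, 0, 5, 17, 36, 35]


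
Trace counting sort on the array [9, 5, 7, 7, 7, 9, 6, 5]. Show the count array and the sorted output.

Count array: [0, 0, 0, 0, 0, 2, 1, 3, 0, 2]
(count[i] = number of elements equal to i)
Cumulative count: [0, 0, 0, 0, 0, 2, 3, 6, 6, 8]
Sorted: [5, 5, 6, 7, 7, 7, 9, 9]


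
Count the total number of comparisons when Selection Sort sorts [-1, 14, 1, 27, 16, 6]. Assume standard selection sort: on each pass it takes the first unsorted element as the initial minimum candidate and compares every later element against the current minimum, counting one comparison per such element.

Pass 1: scan indices 1..5 for the minimum = 5 comparison(s); min is -1, place at index 0 -> [-1, 14, 1, 27, 16, 6]
Pass 2: scan indices 2..5 for the minimum = 4 comparison(s); min is 1, place at index 1 -> [-1, 1, 14, 27, 16, 6]
Pass 3: scan indices 3..5 for the minimum = 3 comparison(s); min is 6, place at index 2 -> [-1, 1, 6, 27, 16, 14]
Pass 4: scan indices 4..5 for the minimum = 2 comparison(s); min is 14, place at index 3 -> [-1, 1, 6, 14, 16, 27]
Pass 5: scan indices 5..5 for the minimum = 1 comparison(s); min is 16, place at index 4 -> [-1, 1, 6, 14, 16, 27]
Selection sort always scans the whole unsorted suffix, so the count is (n-1) + (n-2) + ... + 1 = n(n-1)/2 = 6*5/2 = 15 regardless of the input order.
Total comparisons: 5 + 4 + 3 + 2 + 1 = 15


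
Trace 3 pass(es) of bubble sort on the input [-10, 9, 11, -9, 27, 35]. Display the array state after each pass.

After pass 1: [-10, 9, -9, 11, 27, 35] (1 swaps)
After pass 2: [-10, -9, 9, 11, 27, 35] (1 swaps)
After pass 3: [-10, -9, 9, 11, 27, 35] (0 swaps)
Total swaps: 2


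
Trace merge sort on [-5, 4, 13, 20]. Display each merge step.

Divide and conquer:
  Merge [-5] + [4] -> [-5, 4]
  Merge [13] + [20] -> [13, 20]
  Merge [-5, 4] + [13, 20] -> [-5, 4, 13, 20]
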